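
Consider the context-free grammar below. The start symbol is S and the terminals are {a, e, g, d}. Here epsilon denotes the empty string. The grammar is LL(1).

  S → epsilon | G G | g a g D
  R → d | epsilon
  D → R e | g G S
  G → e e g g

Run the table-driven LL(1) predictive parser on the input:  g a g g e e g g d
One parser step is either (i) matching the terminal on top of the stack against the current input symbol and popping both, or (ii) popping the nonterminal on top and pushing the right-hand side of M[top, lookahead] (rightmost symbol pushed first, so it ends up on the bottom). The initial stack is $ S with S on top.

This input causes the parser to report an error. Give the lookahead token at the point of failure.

      Stack        Input                Action
   1  $ S          g a g g e e g g d $  expand S → g a g D
   2  $ D g a g    g a g g e e g g d $  match g
   3  $ D g a      a g g e e g g d $    match a
   4  $ D g        g g e e g g d $      match g
   5  $ D          g e e g g d $        expand D → g G S
   6  $ S G g      g e e g g d $        match g
   7  $ S G        e e g g d $          expand G → e e g g
   8  $ S g g e e  e e g g d $          match e
   9  $ S g g e    e g g d $            match e
  10  $ S g g      g g d $              match g
  11  $ S g        g d $                match g
  12  $ S          d $                  error: M[S, d] is empty

d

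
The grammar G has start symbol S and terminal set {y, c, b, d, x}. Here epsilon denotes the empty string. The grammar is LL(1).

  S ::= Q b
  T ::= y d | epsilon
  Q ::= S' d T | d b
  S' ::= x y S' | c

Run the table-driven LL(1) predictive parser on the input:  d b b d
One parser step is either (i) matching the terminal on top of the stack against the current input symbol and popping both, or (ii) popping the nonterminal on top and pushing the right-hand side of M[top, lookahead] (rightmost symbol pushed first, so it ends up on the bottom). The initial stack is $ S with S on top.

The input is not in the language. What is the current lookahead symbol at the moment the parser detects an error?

step 1: stack=$ S  input=d b b d $  — expand S ::= Q b
step 2: stack=$ b Q  input=d b b d $  — expand Q ::= d b
step 3: stack=$ b b d  input=d b b d $  — match d
step 4: stack=$ b b  input=b b d $  — match b
step 5: stack=$ b  input=b d $  — match b
step 6: stack=$  input=d $  — error: stack empty but input remains

d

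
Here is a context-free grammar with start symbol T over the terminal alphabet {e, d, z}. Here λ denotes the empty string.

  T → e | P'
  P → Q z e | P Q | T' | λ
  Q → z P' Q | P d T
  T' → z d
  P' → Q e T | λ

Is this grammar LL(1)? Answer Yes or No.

FIRST(T) = {λ, d, e, z}
FIRST(P) = {λ, d, z}
FIRST(Q) = {d, z}
FIRST(T') = {z}
FIRST(P') = {λ, d, z}
FOLLOW(T) = {$, d, e, z}
FOLLOW(P) = {d, z}
FOLLOW(Q) = {d, e, z}
FOLLOW(T') = {d, z}
FOLLOW(P') = {$, d, e, z}
Cell M[P, d] receives both P → Q z e and P → P Q and P → λ — the grammar is not LL(1).

No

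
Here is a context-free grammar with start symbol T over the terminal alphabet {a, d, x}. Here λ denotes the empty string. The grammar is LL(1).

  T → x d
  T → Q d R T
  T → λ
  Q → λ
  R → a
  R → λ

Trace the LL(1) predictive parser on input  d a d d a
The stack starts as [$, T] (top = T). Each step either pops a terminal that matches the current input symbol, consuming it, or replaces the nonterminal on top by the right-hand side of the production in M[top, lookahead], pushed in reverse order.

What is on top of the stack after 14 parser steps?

T

step 1: stack=$ T  input=d a d d a $  — expand T → Q d R T
step 2: stack=$ T R d Q  input=d a d d a $  — expand Q → λ
step 3: stack=$ T R d  input=d a d d a $  — match d
step 4: stack=$ T R  input=a d d a $  — expand R → a
step 5: stack=$ T a  input=a d d a $  — match a
step 6: stack=$ T  input=d d a $  — expand T → Q d R T
step 7: stack=$ T R d Q  input=d d a $  — expand Q → λ
step 8: stack=$ T R d  input=d d a $  — match d
step 9: stack=$ T R  input=d a $  — expand R → λ
step 10: stack=$ T  input=d a $  — expand T → Q d R T
step 11: stack=$ T R d Q  input=d a $  — expand Q → λ
step 12: stack=$ T R d  input=d a $  — match d
step 13: stack=$ T R  input=a $  — expand R → a
step 14: stack=$ T a  input=a $  — match a
Stack after step 14: $ T (top = T).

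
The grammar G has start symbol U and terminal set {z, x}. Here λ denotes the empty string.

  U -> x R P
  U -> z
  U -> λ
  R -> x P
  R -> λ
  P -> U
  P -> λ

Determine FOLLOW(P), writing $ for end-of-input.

FIRST(U): from U->x R P we get {x}; from U->z we get {z}; from U->λ we get {λ}. So FIRST(U) = {λ, x, z}.
FIRST(R): from R->x P we get {x}; from R->λ we get {λ}. So FIRST(R) = {λ, x}.
FIRST(P): from P->U we get {λ, x, z}; from P->λ we get {λ}. So FIRST(P) = {λ, x, z}.
FOLLOW(U) includes $ since U is the start symbol.
FOLLOW(U): in P->U, the suffix after U is empty, so FOLLOW(U) ⊇ FOLLOW(P) = {$, x, z}. Thus FOLLOW(U) = {$, x, z}.
FOLLOW(R): in U->x R P, R is followed by P with FIRST {λ, x, z}; in U->x R P, the suffix after R is nullable, so FOLLOW(R) ⊇ FOLLOW(U) = {$, x, z}. Thus FOLLOW(R) = {$, x, z}.
FOLLOW(P): in U->x R P, the suffix after P is empty, so FOLLOW(P) ⊇ FOLLOW(U) = {$, x, z}; in R->x P, the suffix after P is empty, so FOLLOW(P) ⊇ FOLLOW(R) = {$, x, z}. Thus FOLLOW(P) = {$, x, z}.

{$, x, z}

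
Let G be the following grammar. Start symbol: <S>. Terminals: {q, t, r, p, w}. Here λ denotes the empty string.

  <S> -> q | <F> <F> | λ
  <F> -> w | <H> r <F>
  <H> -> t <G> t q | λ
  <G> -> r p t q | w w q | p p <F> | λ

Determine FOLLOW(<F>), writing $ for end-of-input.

{$, r, t, w}

FIRST(<H>): from <H>->t <G> t q we get {t}; from <H>->λ we get {λ}. So FIRST(<H>) = {λ, t}.
FIRST(<G>): from <G>->r p t q we get {r}; from <G>->w w q we get {w}; from <G>->p p <F> we get {p}; from <G>->λ we get {λ}. So FIRST(<G>) = {λ, p, r, w}.
FIRST(<F>): from <F>->w we get {w}; from <F>-><H> r <F> we get {r, t}. So FIRST(<F>) = {r, t, w}.
FIRST(<S>): from <S>->q we get {q}; from <S>-><F> <F> we get {r, t, w}; from <S>->λ we get {λ}. So FIRST(<S>) = {λ, q, r, t, w}.
FOLLOW(<S>) includes $ since <S> is the start symbol.
FOLLOW(<S>): <S> appears on no right-hand side. Thus FOLLOW(<S>) = {$}.
FOLLOW(<H>): in <F>-><H> r <F>, <H> is followed by r <F> with FIRST {r}. Thus FOLLOW(<H>) = {r}.
FOLLOW(<G>): in <H>->t <G> t q, <G> is followed by t q with FIRST {t}. Thus FOLLOW(<G>) = {t}.
FOLLOW(<F>): in <S>-><F> <F> (occurrence 1), <F> is followed by <F> with FIRST {r, t, w}; in <S>-><F> <F> (occurrence 2), the suffix after <F> is empty, so FOLLOW(<F>) ⊇ FOLLOW(<S>) = {$}; in <F>-><H> r <F>, the suffix after <F> is empty (adds nothing new); in <G>->p p <F>, the suffix after <F> is empty, so FOLLOW(<F>) ⊇ FOLLOW(<G>) = {t}. Thus FOLLOW(<F>) = {$, r, t, w}.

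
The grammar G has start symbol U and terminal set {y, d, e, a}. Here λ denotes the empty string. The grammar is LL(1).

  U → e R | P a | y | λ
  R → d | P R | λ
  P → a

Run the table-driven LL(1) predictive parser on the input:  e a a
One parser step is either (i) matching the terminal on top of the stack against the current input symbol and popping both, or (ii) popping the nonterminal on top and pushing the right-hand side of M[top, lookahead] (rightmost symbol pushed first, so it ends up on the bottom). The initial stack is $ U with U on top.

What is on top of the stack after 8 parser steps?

step 1: stack=$ U  input=e a a $  — expand U → e R
step 2: stack=$ R e  input=e a a $  — match e
step 3: stack=$ R  input=a a $  — expand R → P R
step 4: stack=$ R P  input=a a $  — expand P → a
step 5: stack=$ R a  input=a a $  — match a
step 6: stack=$ R  input=a $  — expand R → P R
step 7: stack=$ R P  input=a $  — expand P → a
step 8: stack=$ R a  input=a $  — match a
Stack after step 8: $ R (top = R).

R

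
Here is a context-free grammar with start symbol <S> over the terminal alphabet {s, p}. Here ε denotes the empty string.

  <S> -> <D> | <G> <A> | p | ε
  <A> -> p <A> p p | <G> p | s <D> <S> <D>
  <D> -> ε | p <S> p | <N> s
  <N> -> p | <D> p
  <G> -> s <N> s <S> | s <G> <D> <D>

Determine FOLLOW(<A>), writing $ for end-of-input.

{$, p, s}

FIRST(<G>): from <G>->s <N> s <S> we get {s}; from <G>->s <G> <D> <D> we get {s}. So FIRST(<G>) = {s}.
FIRST(<A>): from <A>->p <A> p p we get {p}; from <A>-><G> p we get {s}; from <A>->s <D> <S> <D> we get {s}. So FIRST(<A>) = {p, s}.
FIRST(<S>): from <S>-><D> we get {ε, p}; from <S>-><G> <A> we get {s}; from <S>->p we get {p}; from <S>->ε we get {ε}. So FIRST(<S>) = {ε, p, s}.
FIRST(<D>): from <D>->ε we get {ε}; from <D>->p <S> p we get {p}; from <D>-><N> s we get {p}. So FIRST(<D>) = {ε, p}.
FIRST(<N>): from <N>->p we get {p}; from <N>-><D> p we get {p}. So FIRST(<N>) = {p}.
FOLLOW(<S>) includes $ since <S> is the start symbol.
FOLLOW(<N>): in <D>-><N> s, <N> is followed by s with FIRST {s}; in <G>->s <N> s <S>, <N> is followed by s <S> with FIRST {s}. Thus FOLLOW(<N>) = {s}.
FOLLOW(<G>): in <S>-><G> <A>, <G> is followed by <A> with FIRST {p, s}; in <A>-><G> p, <G> is followed by p with FIRST {p}; in <G>->s <G> <D> <D>, <G> is followed by <D> <D> with FIRST {ε, p}; in <G>->s <G> <D> <D>, the suffix after <G> is nullable (adds nothing new). Thus FOLLOW(<G>) = {p, s}.
FOLLOW(<S>): in <A>->s <D> <S> <D>, <S> is followed by <D> with FIRST {ε, p}; in <A>->s <D> <S> <D>, the suffix after <S> is nullable, so FOLLOW(<S>) ⊇ FOLLOW(<A>) = {$, p, s}; in <D>->p <S> p, <S> is followed by p with FIRST {p}; in <G>->s <N> s <S>, the suffix after <S> is empty, so FOLLOW(<S>) ⊇ FOLLOW(<G>) = {p, s}. Thus FOLLOW(<S>) = {$, p, s}.
FOLLOW(<A>): in <S>-><G> <A>, the suffix after <A> is empty, so FOLLOW(<A>) ⊇ FOLLOW(<S>) = {$, p, s}; in <A>->p <A> p p, <A> is followed by p p with FIRST {p}. Thus FOLLOW(<A>) = {$, p, s}.
FOLLOW(<D>): in <S>-><D>, the suffix after <D> is empty, so FOLLOW(<D>) ⊇ FOLLOW(<S>) = {$, p, s}; in <A>->s <D> <S> <D> (occurrence 1), <D> is followed by <S> <D> with FIRST {ε, p, s}; in <A>->s <D> <S> <D> (occurrence 1), the suffix after <D> is nullable, so FOLLOW(<D>) ⊇ FOLLOW(<A>) = {$, p, s}; in <A>->s <D> <S> <D> (occurrence 2), the suffix after <D> is empty, so FOLLOW(<D>) ⊇ FOLLOW(<A>) = {$, p, s}; in <N>-><D> p, <D> is followed by p with FIRST {p}; in <G>->s <G> <D> <D> (occurrence 1), <D> is followed by <D> with FIRST {ε, p}; in <G>->s <G> <D> <D> (occurrence 1), the suffix after <D> is nullable, so FOLLOW(<D>) ⊇ FOLLOW(<G>) = {p, s}; in <G>->s <G> <D> <D> (occurrence 2), the suffix after <D> is empty, so FOLLOW(<D>) ⊇ FOLLOW(<G>) = {p, s}. Thus FOLLOW(<D>) = {$, p, s}.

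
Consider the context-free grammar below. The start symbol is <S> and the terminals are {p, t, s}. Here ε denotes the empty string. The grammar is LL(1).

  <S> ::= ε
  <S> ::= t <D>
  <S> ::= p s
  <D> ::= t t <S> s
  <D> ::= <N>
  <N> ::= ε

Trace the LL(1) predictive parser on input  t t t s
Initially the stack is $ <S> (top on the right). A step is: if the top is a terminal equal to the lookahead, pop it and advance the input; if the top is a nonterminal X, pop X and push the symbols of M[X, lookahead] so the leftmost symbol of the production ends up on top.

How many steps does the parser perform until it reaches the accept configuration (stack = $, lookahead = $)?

     Stack        Input      Action
  1  $ <S>        t t t s $  expand <S> ::= t <D>
  2  $ <D> t      t t t s $  match t
  3  $ <D>        t t s $    expand <D> ::= t t <S> s
  4  $ s <S> t t  t t s $    match t
  5  $ s <S> t    t s $      match t
  6  $ s <S>      s $        expand <S> ::= ε
  7  $ s          s $        match s
Accept reached after 7 steps.

7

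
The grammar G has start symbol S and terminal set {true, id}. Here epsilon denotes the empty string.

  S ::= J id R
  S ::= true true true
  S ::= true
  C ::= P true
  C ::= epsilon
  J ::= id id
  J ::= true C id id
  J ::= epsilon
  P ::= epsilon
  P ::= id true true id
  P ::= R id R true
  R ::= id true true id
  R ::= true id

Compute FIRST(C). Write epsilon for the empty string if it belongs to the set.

FIRST(J) = {epsilon, id, true}
FIRST(R) = {id, true}
FIRST(S) = {id, true}  (via J id R)
FIRST(P) = {epsilon, id, true}  (via R id R true)
FIRST(C) = {epsilon, id, true}  (via P true)

{epsilon, id, true}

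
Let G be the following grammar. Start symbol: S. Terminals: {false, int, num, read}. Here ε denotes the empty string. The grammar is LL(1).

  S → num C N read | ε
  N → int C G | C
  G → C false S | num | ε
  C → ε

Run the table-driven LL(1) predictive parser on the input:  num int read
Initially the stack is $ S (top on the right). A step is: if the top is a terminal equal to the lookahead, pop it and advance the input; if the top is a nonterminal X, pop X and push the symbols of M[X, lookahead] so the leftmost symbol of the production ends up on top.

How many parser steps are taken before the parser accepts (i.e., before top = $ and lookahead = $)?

     Stack           Input           Action
  1  $ S             num int read $  expand S → num C N read
  2  $ read N C num  num int read $  match num
  3  $ read N C      int read $      expand C → ε
  4  $ read N        int read $      expand N → int C G
  5  $ read G C int  int read $      match int
  6  $ read G C      read $          expand C → ε
  7  $ read G        read $          expand G → ε
  8  $ read          read $          match read
Accept reached after 8 steps.

8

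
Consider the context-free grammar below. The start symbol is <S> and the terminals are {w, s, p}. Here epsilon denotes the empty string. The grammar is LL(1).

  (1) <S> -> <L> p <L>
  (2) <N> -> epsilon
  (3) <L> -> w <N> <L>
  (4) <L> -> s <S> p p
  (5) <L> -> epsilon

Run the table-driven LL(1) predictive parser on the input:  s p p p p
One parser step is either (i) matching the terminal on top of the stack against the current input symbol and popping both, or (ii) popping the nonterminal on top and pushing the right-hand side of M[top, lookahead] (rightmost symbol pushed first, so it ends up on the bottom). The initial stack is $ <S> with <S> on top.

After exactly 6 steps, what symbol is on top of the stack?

step 1: stack=$ <S>  input=s p p p p $  — expand <S> -> <L> p <L>
step 2: stack=$ <L> p <L>  input=s p p p p $  — expand <L> -> s <S> p p
step 3: stack=$ <L> p p p <S> s  input=s p p p p $  — match s
step 4: stack=$ <L> p p p <S>  input=p p p p $  — expand <S> -> <L> p <L>
step 5: stack=$ <L> p p p <L> p <L>  input=p p p p $  — expand <L> -> epsilon
step 6: stack=$ <L> p p p <L> p  input=p p p p $  — match p
Stack after step 6: $ <L> p p p <L> (top = <L>).

<L>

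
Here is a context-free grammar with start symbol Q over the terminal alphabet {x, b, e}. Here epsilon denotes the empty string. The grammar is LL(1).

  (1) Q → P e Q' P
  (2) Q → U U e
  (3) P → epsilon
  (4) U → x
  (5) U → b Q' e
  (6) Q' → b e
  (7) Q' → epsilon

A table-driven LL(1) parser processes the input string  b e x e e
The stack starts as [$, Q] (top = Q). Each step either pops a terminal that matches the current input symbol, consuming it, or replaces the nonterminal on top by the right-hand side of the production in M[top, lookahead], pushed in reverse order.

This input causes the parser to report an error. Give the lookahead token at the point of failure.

     Stack         Input        Action
  1  $ Q           b e x e e $  expand Q → U U e
  2  $ e U U       b e x e e $  expand U → b Q' e
  3  $ e U e Q' b  b e x e e $  match b
  4  $ e U e Q'    e x e e $    expand Q' → epsilon
  5  $ e U e       e x e e $    match e
  6  $ e U         x e e $      expand U → x
  7  $ e x         x e e $      match x
  8  $ e           e e $        match e
  9  $             e $          error: stack empty but input remains

e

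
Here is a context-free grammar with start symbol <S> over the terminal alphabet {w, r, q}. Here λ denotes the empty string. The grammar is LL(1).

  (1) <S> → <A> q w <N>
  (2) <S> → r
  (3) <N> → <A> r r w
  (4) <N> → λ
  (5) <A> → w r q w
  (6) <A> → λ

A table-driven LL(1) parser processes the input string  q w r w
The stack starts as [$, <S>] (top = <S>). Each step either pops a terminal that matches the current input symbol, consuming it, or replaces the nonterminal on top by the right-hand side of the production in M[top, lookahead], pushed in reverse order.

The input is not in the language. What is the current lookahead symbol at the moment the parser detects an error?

     Stack          Input      Action
  1  $ <S>          q w r w $  expand <S> → <A> q w <N>
  2  $ <N> w q <A>  q w r w $  expand <A> → λ
  3  $ <N> w q      q w r w $  match q
  4  $ <N> w        w r w $    match w
  5  $ <N>          r w $      expand <N> → <A> r r w
  6  $ w r r <A>    r w $      expand <A> → λ
  7  $ w r r        r w $      match r
  8  $ w r          w $        error: top is terminal r but lookahead is w

w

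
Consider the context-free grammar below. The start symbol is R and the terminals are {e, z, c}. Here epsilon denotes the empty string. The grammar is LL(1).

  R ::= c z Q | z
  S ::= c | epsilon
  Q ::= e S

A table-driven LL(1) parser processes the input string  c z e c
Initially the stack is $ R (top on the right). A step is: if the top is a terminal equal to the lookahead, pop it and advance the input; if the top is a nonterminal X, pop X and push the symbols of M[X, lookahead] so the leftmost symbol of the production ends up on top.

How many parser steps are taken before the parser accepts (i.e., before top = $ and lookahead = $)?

7

step 1: stack=$ R  input=c z e c $  — expand R ::= c z Q
step 2: stack=$ Q z c  input=c z e c $  — match c
step 3: stack=$ Q z  input=z e c $  — match z
step 4: stack=$ Q  input=e c $  — expand Q ::= e S
step 5: stack=$ S e  input=e c $  — match e
step 6: stack=$ S  input=c $  — expand S ::= c
step 7: stack=$ c  input=c $  — match c
Accept reached after 7 steps.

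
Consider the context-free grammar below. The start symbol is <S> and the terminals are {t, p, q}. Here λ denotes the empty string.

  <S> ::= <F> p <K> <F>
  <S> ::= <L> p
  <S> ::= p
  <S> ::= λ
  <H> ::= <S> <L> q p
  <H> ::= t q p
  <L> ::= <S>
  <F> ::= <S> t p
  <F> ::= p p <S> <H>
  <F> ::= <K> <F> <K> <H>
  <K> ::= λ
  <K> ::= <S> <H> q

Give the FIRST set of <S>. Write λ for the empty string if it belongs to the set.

{λ, p, q, t}

FIRST(<S>) = {λ, p, q, t}  (via <F> p <K> <F>, <L> p)
FIRST(<L>) = {λ, p, q, t}  (via <S>)
FIRST(<H>) = {p, q, t}  (via <S> <L> q p)
FIRST(<K>) = {λ, p, q, t}  (via <S> <H> q)
FIRST(<F>) = {p, q, t}  (via <S> t p, <K> <F> <K> <H>)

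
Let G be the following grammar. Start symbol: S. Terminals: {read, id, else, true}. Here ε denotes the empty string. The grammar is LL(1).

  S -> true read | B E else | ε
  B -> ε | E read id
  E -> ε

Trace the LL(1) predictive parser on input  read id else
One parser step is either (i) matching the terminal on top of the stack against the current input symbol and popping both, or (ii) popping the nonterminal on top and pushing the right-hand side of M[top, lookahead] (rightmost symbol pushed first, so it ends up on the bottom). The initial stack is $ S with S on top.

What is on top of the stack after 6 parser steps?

     Stack               Input           Action
  1  $ S                 read id else $  expand S -> B E else
  2  $ else E B          read id else $  expand B -> E read id
  3  $ else E id read E  read id else $  expand E -> ε
  4  $ else E id read    read id else $  match read
  5  $ else E id         id else $       match id
  6  $ else E            else $          expand E -> ε
Stack after step 6: $ else (top = else).

else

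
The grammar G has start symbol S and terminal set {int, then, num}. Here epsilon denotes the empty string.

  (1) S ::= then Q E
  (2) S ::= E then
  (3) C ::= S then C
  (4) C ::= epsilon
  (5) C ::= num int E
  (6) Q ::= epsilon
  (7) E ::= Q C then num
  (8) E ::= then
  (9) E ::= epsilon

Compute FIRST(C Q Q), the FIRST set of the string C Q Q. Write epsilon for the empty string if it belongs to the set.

FIRST(Q) = {epsilon}
FIRST(S) = {num, then}  (via E then)
FIRST(C) = {epsilon, num, then}  (via S then C)
FIRST(E) = {epsilon, num, then}  (via Q C then num)
FIRST(C Q Q): take FIRST of each symbol in turn, carrying on past any symbol whose FIRST contains epsilon; result {epsilon, num, then}.

{epsilon, num, then}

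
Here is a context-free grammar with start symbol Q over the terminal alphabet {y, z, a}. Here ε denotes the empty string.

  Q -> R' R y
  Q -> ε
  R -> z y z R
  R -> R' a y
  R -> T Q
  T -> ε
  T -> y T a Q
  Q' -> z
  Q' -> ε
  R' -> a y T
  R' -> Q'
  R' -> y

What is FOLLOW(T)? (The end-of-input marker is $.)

{a, y, z}

FIRST(T) = {ε, y}
FIRST(Q') = {ε, z}
FIRST(R') = {ε, a, y, z}  (via Q')
FIRST(Q) = {ε, a, y, z}  (via R' R y)
FIRST(R) = {ε, a, y, z}  (via R' a y, T Q)
FOLLOW(Q) includes $ since Q is the start symbol.
FOLLOW(R): in Q->R' R y, R is followed by y with FIRST {y}; in R->z y z R, the suffix after R is empty (adds nothing new). Thus FOLLOW(R) = {y}.
FOLLOW(R'): in Q->R' R y, R' is followed by R y with FIRST {a, y, z}; in R->R' a y, R' is followed by a y with FIRST {a}. Thus FOLLOW(R') = {a, y, z}.
FOLLOW(T): in R->T Q, T is followed by Q with FIRST {ε, a, y, z}; in R->T Q, the suffix after T is nullable, so FOLLOW(T) ⊇ FOLLOW(R) = {y}; in T->y T a Q, T is followed by a Q with FIRST {a}; in R'->a y T, the suffix after T is empty, so FOLLOW(T) ⊇ FOLLOW(R') = {a, y, z}. Thus FOLLOW(T) = {a, y, z}.
FOLLOW(Q): in R->T Q, the suffix after Q is empty, so FOLLOW(Q) ⊇ FOLLOW(R) = {y}; in T->y T a Q, the suffix after Q is empty, so FOLLOW(Q) ⊇ FOLLOW(T) = {a, y, z}. Thus FOLLOW(Q) = {$, a, y, z}.
FOLLOW(Q'): in R'->Q', the suffix after Q' is empty, so FOLLOW(Q') ⊇ FOLLOW(R') = {a, y, z}. Thus FOLLOW(Q') = {a, y, z}.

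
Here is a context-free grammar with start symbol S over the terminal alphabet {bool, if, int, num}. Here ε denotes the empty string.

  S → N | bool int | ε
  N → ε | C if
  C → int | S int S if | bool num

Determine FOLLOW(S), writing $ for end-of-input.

{$, if, int}

FIRST(S) = {ε, bool, int}  (via N)
FIRST(C) = {bool, int}  (via S int S if)
FIRST(N) = {ε, bool, int}  (via C if)
FOLLOW(S) includes $ since S is the start symbol.
FOLLOW(S): in C→S int S if (occurrence 1), S is followed by int S if with FIRST {int}; in C→S int S if (occurrence 2), S is followed by if with FIRST {if}. Thus FOLLOW(S) = {$, if, int}.
FOLLOW(N): in S→N, the suffix after N is empty, so FOLLOW(N) ⊇ FOLLOW(S) = {$, if, int}. Thus FOLLOW(N) = {$, if, int}.
FOLLOW(C): in N→C if, C is followed by if with FIRST {if}. Thus FOLLOW(C) = {if}.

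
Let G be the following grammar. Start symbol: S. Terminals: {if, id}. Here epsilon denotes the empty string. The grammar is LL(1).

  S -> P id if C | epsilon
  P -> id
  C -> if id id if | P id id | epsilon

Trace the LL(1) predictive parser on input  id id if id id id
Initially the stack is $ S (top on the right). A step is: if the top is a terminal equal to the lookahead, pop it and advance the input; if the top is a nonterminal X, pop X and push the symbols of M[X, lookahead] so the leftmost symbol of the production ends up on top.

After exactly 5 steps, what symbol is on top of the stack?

C

     Stack         Input                Action
  1  $ S           id id if id id id $  expand S -> P id if C
  2  $ C if id P   id id if id id id $  expand P -> id
  3  $ C if id id  id id if id id id $  match id
  4  $ C if id     id if id id id $     match id
  5  $ C if        if id id id $        match if
Stack after step 5: $ C (top = C).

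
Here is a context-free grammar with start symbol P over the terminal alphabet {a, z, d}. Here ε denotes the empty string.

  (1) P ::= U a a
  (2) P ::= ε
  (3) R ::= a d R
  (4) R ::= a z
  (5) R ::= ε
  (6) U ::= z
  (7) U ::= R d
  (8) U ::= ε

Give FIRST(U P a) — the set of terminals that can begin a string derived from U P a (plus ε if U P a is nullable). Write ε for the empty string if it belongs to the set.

FIRST(R) = {ε, a}
FIRST(U) = {ε, a, d, z}  (via R d)
FIRST(P) = {ε, a, d, z}  (via U a a)
FIRST(U P a): take FIRST of each symbol in turn, carrying on past any symbol whose FIRST contains ε; result {a, d, z}.

{a, d, z}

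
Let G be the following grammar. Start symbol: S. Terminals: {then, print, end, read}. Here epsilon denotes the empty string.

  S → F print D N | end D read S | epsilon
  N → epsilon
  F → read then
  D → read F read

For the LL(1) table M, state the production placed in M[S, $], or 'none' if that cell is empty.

FIRST(N): from N→epsilon we get {epsilon}. So FIRST(N) = {epsilon}.
FIRST(F): from F→read then we get {read}. So FIRST(F) = {read}.
FIRST(D): from D→read F read we get {read}. So FIRST(D) = {read}.
FIRST(S): from S→F print D N we get {read}; from S→end D read S we get {end}; from S→epsilon we get {epsilon}. So FIRST(S) = {epsilon, end, read}.
FOLLOW(S) includes $ since S is the start symbol.
FOLLOW(S): in S→end D read S, the suffix after S is empty (adds nothing new). Thus FOLLOW(S) = {$}.
For S → F print D N: FIRST(F print D N) = {read}, so it goes in M[S, t] for t ∈ {read}.
For S → end D read S: FIRST(end D read S) = {end}, so it goes in M[S, t] for t ∈ {end}.
For S → epsilon: FIRST(epsilon) = {epsilon}, so it goes in M[S, t] for t ∈ {}; since epsilon ∈ FIRST, also for every t ∈ FOLLOW(S) = {$}.

S → epsilon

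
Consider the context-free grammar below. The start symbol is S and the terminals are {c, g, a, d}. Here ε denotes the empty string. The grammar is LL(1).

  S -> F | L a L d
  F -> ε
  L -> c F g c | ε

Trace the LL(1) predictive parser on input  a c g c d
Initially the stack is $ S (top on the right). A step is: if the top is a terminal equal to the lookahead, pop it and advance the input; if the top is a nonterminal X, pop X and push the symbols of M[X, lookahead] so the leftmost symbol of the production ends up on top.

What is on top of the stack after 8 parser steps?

step 1: stack=$ S  input=a c g c d $  — expand S -> L a L d
step 2: stack=$ d L a L  input=a c g c d $  — expand L -> ε
step 3: stack=$ d L a  input=a c g c d $  — match a
step 4: stack=$ d L  input=c g c d $  — expand L -> c F g c
step 5: stack=$ d c g F c  input=c g c d $  — match c
step 6: stack=$ d c g F  input=g c d $  — expand F -> ε
step 7: stack=$ d c g  input=g c d $  — match g
step 8: stack=$ d c  input=c d $  — match c
Stack after step 8: $ d (top = d).

d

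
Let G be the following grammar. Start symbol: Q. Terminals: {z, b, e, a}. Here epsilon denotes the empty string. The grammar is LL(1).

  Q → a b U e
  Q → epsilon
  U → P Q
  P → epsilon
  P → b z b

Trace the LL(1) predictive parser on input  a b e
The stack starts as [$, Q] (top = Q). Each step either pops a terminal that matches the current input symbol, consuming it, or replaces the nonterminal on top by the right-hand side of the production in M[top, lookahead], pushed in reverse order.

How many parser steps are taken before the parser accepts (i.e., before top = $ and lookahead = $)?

7

step 1: stack=$ Q  input=a b e $  — expand Q → a b U e
step 2: stack=$ e U b a  input=a b e $  — match a
step 3: stack=$ e U b  input=b e $  — match b
step 4: stack=$ e U  input=e $  — expand U → P Q
step 5: stack=$ e Q P  input=e $  — expand P → epsilon
step 6: stack=$ e Q  input=e $  — expand Q → epsilon
step 7: stack=$ e  input=e $  — match e
Accept reached after 7 steps.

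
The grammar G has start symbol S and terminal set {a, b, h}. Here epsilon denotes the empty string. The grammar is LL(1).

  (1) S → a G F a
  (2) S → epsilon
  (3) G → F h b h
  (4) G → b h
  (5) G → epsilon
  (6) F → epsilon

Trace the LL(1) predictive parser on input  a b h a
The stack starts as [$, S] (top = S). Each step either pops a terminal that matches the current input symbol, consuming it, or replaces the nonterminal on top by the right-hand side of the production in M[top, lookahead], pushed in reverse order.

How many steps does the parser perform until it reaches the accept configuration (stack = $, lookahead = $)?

7

step 1: stack=$ S  input=a b h a $  — expand S → a G F a
step 2: stack=$ a F G a  input=a b h a $  — match a
step 3: stack=$ a F G  input=b h a $  — expand G → b h
step 4: stack=$ a F h b  input=b h a $  — match b
step 5: stack=$ a F h  input=h a $  — match h
step 6: stack=$ a F  input=a $  — expand F → epsilon
step 7: stack=$ a  input=a $  — match a
Accept reached after 7 steps.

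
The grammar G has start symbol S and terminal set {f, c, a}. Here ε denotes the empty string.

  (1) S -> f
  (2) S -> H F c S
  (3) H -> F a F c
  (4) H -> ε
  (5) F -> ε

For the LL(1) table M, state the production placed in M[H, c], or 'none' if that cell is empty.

H -> ε

FIRST(F) = {ε}
FIRST(H) = {ε, a}  (via F a F c)
FIRST(S) = {a, c, f}  (via H F c S)
FOLLOW(S) includes $ since S is the start symbol.
FOLLOW(H): in S->H F c S, H is followed by F c S with FIRST {c}. Thus FOLLOW(H) = {c}.
For H -> F a F c: FIRST(F a F c) = {a}, so it goes in M[H, t] for t ∈ {a}.
For H -> ε: FIRST(ε) = {ε}, so it goes in M[H, t] for t ∈ {}; since ε ∈ FIRST, also for every t ∈ FOLLOW(H) = {c}.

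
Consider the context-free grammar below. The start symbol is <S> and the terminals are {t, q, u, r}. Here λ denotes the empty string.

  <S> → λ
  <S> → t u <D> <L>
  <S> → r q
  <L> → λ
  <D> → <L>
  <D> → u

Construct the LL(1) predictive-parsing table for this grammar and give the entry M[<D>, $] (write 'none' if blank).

<D> → <L>

FIRST(<S>): from <S>→λ we get {λ}; from <S>→t u <D> <L> we get {t}; from <S>→r q we get {r}. So FIRST(<S>) = {λ, r, t}.
FIRST(<L>): from <L>→λ we get {λ}. So FIRST(<L>) = {λ}.
FIRST(<D>): from <D>→<L> we get {λ}; from <D>→u we get {u}. So FIRST(<D>) = {λ, u}.
FOLLOW(<S>) includes $ since <S> is the start symbol.
FOLLOW(<S>): <S> appears on no right-hand side. Thus FOLLOW(<S>) = {$}.
FOLLOW(<D>): in <S>→t u <D> <L>, <D> is followed by <L> with FIRST {λ}; in <S>→t u <D> <L>, the suffix after <D> is nullable, so FOLLOW(<D>) ⊇ FOLLOW(<S>) = {$}. Thus FOLLOW(<D>) = {$}.
For <D> → <L>: FIRST(<L>) = {λ}, so it goes in M[<D>, t] for t ∈ {}; since λ ∈ FIRST, also for every t ∈ FOLLOW(<D>) = {$}.
For <D> → u: FIRST(u) = {u}, so it goes in M[<D>, t] for t ∈ {u}.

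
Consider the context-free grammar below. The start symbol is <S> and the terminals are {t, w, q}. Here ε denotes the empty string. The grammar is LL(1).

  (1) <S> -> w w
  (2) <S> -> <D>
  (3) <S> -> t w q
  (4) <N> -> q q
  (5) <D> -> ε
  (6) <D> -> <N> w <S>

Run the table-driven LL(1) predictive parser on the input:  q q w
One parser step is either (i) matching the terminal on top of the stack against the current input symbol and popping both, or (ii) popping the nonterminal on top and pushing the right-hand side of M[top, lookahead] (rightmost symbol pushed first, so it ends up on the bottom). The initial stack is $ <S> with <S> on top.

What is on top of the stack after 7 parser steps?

<D>

     Stack        Input    Action
  1  $ <S>        q q w $  expand <S> -> <D>
  2  $ <D>        q q w $  expand <D> -> <N> w <S>
  3  $ <S> w <N>  q q w $  expand <N> -> q q
  4  $ <S> w q q  q q w $  match q
  5  $ <S> w q    q w $    match q
  6  $ <S> w      w $      match w
  7  $ <S>        $        expand <S> -> <D>
Stack after step 7: $ <D> (top = <D>).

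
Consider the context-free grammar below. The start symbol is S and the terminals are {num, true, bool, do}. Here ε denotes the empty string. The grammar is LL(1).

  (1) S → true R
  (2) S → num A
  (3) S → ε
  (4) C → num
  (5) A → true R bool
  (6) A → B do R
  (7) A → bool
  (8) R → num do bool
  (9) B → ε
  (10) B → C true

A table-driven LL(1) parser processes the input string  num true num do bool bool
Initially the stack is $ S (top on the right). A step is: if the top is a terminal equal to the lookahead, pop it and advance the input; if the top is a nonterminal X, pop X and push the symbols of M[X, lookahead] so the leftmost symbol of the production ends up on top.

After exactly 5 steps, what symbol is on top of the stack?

step 1: stack=$ S  input=num true num do bool bool $  — expand S → num A
step 2: stack=$ A num  input=num true num do bool bool $  — match num
step 3: stack=$ A  input=true num do bool bool $  — expand A → true R bool
step 4: stack=$ bool R true  input=true num do bool bool $  — match true
step 5: stack=$ bool R  input=num do bool bool $  — expand R → num do bool
Stack after step 5: $ bool bool do num (top = num).

num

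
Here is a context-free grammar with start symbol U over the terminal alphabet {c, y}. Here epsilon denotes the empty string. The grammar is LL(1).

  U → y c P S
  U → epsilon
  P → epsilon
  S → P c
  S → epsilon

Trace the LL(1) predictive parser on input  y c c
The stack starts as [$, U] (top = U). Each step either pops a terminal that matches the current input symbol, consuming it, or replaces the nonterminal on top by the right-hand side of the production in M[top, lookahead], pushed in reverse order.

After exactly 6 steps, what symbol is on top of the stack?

     Stack      Input    Action
  1  $ U        y c c $  expand U → y c P S
  2  $ S P c y  y c c $  match y
  3  $ S P c    c c $    match c
  4  $ S P      c $      expand P → epsilon
  5  $ S        c $      expand S → P c
  6  $ c P      c $      expand P → epsilon
Stack after step 6: $ c (top = c).

c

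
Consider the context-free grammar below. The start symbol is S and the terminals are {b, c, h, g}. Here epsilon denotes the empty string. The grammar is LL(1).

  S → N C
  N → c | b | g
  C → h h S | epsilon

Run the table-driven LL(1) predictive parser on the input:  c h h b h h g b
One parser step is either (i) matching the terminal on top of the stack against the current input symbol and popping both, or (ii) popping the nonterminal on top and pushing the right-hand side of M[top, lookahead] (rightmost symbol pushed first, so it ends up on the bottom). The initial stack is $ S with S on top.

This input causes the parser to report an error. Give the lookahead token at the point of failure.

      Stack    Input              Action
   1  $ S      c h h b h h g b $  expand S → N C
   2  $ C N    c h h b h h g b $  expand N → c
   3  $ C c    c h h b h h g b $  match c
   4  $ C      h h b h h g b $    expand C → h h S
   5  $ S h h  h h b h h g b $    match h
   6  $ S h    h b h h g b $      match h
   7  $ S      b h h g b $        expand S → N C
   8  $ C N    b h h g b $        expand N → b
   9  $ C b    b h h g b $        match b
  10  $ C      h h g b $          expand C → h h S
  11  $ S h h  h h g b $          match h
  12  $ S h    h g b $            match h
  13  $ S      g b $              expand S → N C
  14  $ C N    g b $              expand N → g
  15  $ C g    g b $              match g
  16  $ C      b $                error: M[C, b] is empty

b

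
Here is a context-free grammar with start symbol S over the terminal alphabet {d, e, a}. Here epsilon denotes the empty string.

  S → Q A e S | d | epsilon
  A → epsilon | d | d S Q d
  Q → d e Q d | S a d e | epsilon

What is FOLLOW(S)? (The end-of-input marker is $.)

{$, a, d, e}

FIRST(A) = {epsilon, d}
FIRST(S) = {epsilon, a, d, e}  (via Q A e S)
FIRST(Q) = {epsilon, a, d, e}  (via S a d e)
FOLLOW(S) includes $ since S is the start symbol.
FOLLOW(S): in S→Q A e S, the suffix after S is empty (adds nothing new); in A→d S Q d, S is followed by Q d with FIRST {a, d, e}; in Q→S a d e, S is followed by a d e with FIRST {a}. Thus FOLLOW(S) = {$, a, d, e}.
FOLLOW(A): in S→Q A e S, A is followed by e S with FIRST {e}. Thus FOLLOW(A) = {e}.
FOLLOW(Q): in S→Q A e S, Q is followed by A e S with FIRST {d, e}; in A→d S Q d, Q is followed by d with FIRST {d}; in Q→d e Q d, Q is followed by d with FIRST {d}. Thus FOLLOW(Q) = {d, e}.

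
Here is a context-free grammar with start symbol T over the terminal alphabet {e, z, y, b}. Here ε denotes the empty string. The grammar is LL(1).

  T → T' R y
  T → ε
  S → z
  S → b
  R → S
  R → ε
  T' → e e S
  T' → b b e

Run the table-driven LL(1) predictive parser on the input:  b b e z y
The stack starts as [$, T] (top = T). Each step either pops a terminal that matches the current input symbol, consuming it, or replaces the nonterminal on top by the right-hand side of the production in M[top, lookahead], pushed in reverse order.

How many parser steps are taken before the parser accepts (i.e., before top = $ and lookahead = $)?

9

step 1: stack=$ T  input=b b e z y $  — expand T → T' R y
step 2: stack=$ y R T'  input=b b e z y $  — expand T' → b b e
step 3: stack=$ y R e b b  input=b b e z y $  — match b
step 4: stack=$ y R e b  input=b e z y $  — match b
step 5: stack=$ y R e  input=e z y $  — match e
step 6: stack=$ y R  input=z y $  — expand R → S
step 7: stack=$ y S  input=z y $  — expand S → z
step 8: stack=$ y z  input=z y $  — match z
step 9: stack=$ y  input=y $  — match y
Accept reached after 9 steps.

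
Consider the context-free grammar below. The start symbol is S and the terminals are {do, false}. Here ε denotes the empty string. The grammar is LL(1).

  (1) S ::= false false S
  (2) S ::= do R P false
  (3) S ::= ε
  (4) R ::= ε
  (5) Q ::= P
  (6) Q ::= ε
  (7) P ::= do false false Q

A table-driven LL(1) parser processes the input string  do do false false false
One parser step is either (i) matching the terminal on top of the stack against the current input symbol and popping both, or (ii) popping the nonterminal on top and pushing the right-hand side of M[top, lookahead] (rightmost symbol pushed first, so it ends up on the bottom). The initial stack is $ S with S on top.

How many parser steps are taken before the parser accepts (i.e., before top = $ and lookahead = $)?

step 1: stack=$ S  input=do do false false false $  — expand S ::= do R P false
step 2: stack=$ false P R do  input=do do false false false $  — match do
step 3: stack=$ false P R  input=do false false false $  — expand R ::= ε
step 4: stack=$ false P  input=do false false false $  — expand P ::= do false false Q
step 5: stack=$ false Q false false do  input=do false false false $  — match do
step 6: stack=$ false Q false false  input=false false false $  — match false
step 7: stack=$ false Q false  input=false false $  — match false
step 8: stack=$ false Q  input=false $  — expand Q ::= ε
step 9: stack=$ false  input=false $  — match false
Accept reached after 9 steps.

9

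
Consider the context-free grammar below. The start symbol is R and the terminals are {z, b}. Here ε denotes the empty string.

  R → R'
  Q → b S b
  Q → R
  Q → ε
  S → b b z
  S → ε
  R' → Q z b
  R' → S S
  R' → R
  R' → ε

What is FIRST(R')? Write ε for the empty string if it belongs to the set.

FIRST(S) = {ε, b}
FIRST(R) = {ε, b, z}  (via R')
FIRST(Q) = {ε, b, z}  (via R)
FIRST(R') = {ε, b, z}  (via Q z b, S S, R)

{ε, b, z}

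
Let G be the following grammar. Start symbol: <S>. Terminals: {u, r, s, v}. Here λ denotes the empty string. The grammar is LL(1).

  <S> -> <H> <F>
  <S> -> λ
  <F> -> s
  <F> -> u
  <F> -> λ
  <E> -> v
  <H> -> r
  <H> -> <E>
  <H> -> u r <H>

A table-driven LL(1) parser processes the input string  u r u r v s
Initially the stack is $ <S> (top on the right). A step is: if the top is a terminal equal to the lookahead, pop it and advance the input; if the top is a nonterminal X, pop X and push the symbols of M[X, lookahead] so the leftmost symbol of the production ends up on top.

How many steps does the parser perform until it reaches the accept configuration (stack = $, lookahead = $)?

12

      Stack          Input          Action
   1  $ <S>          u r u r v s $  expand <S> -> <H> <F>
   2  $ <F> <H>      u r u r v s $  expand <H> -> u r <H>
   3  $ <F> <H> r u  u r u r v s $  match u
   4  $ <F> <H> r    r u r v s $    match r
   5  $ <F> <H>      u r v s $      expand <H> -> u r <H>
   6  $ <F> <H> r u  u r v s $      match u
   7  $ <F> <H> r    r v s $        match r
   8  $ <F> <H>      v s $          expand <H> -> <E>
   9  $ <F> <E>      v s $          expand <E> -> v
  10  $ <F> v        v s $          match v
  11  $ <F>          s $            expand <F> -> s
  12  $ s            s $            match s
Accept reached after 12 steps.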